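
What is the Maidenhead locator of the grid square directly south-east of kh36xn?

KH46am

Longitude subsquare x = 23; +1 → 24, wraps to 0 = a, carry into square.
Longitude square 3; +1 → 4.
Latitude subsquare n = 13; −1 → 12 = m.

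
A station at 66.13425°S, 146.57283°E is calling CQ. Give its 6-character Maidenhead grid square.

Add 180° to longitude and 90° to latitude: 326.5728, 23.8658.
Field: lon ⌊326.5728/20⌋ = 16 → Q; lat ⌊23.8658/10⌋ = 2 → C.
Square: lon ⌊6.5728/2⌋ = 3; lat ⌊3.8658/1⌋ = 3.
Subsquare: lon ⌊0.5728/0.0833333⌋ = 6 → g; lat ⌊0.8658/0.0416667⌋ = 20 → u.

QC33gu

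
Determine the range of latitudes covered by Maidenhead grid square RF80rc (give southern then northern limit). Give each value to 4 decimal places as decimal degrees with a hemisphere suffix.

Field R=17, F=5: +17·20° lon, +5·10° lat → SW at lon 160°, lat -40°.
Square 8, 0: +8·2° lon, +0·1° lat → SW at lon 176°, lat -40°.
Subsquare r=17, c=2: +17·0.0833333° lon, +2·0.0416667° lat → SW at lon 177.417°, lat -39.9167°.
Cell spans 0.0833333° lon × 0.0416667° lat.
south 39.9167° S, north 39.8750° S.

39.9167° S, 39.8750° S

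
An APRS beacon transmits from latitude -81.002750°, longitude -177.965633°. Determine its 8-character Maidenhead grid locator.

Add 180° to longitude and 90° to latitude: 2.03437, 8.99725.
Field (20°×10°, letters A–R): lon ⌊2.03437/20⌋ = 0 → A; lat ⌊8.99725/10⌋ = 0 → A.
Square (2°×1°, digits 0–9): lon ⌊2.03437/2⌋ = 1; lat ⌊8.99725/1⌋ = 8.
Subsquare (5′×2.5′, letters a–x): lon ⌊0.03437/0.0833333⌋ = 0 → a; lat ⌊0.99725/0.0416667⌋ = 23 → x.
Extended square (30″×15″, digits 0–9): lon ⌊0.03437/0.00833333⌋ = 4; lat ⌊0.03892/0.00416667⌋ = 9.

AA18ax49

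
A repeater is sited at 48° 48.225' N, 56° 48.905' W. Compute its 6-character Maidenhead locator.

GN18ot

Add 180° to longitude and 90° to latitude: 123.1849, 138.8038.
Field: lon ⌊123.1849/20⌋ = 6 → G; lat ⌊138.8038/10⌋ = 13 → N.
Square: lon ⌊3.1849/2⌋ = 1; lat ⌊8.8038/1⌋ = 8.
Subsquare: lon ⌊1.1849/0.0833333⌋ = 14 → o; lat ⌊0.8038/0.0416667⌋ = 19 → t.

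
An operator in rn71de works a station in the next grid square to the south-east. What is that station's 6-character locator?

RN71ed

Longitude subsquare d = 3; +1 → 4 = e.
Latitude subsquare e = 4; −1 → 3 = d.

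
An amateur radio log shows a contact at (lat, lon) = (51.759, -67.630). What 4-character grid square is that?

Shift to the Maidenhead origin (180°W, 90°S): lon 112.37, lat 141.76.
Field: lon ⌊112.37/20⌋ = 5 → F; lat ⌊141.76/10⌋ = 14 → O.
Square: lon ⌊12.37/2⌋ = 6; lat ⌊1.76/1⌋ = 1.

FO61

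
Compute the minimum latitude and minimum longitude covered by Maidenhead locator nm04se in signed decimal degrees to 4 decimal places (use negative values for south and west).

34.1667, 81.5000

Field N=13, M=12: +13·20° lon, +12·10° lat → SW at lon 80°, lat 30°.
Square 0, 4: +0·2° lon, +4·1° lat → SW at lon 80°, lat 34°.
Subsquare s=18, e=4: +18·0.0833333° lon, +4·0.0416667° lat → SW at lon 81.5°, lat 34.1667°.
latitude 34.1667, longitude 81.5000.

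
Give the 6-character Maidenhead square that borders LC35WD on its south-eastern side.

LC35xc

Longitude subsquare w = 22; +1 → 23 = x.
Latitude subsquare d = 3; −1 → 2 = c.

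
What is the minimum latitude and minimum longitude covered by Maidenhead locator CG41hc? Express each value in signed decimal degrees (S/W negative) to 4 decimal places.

Field C=2, G=6: +2·20° lon, +6·10° lat → SW at lon -140°, lat -30°.
Square 4, 1: +4·2° lon, +1·1° lat → SW at lon -132°, lat -29°.
Subsquare h=7, c=2: +7·0.0833333° lon, +2·0.0416667° lat → SW at lon -131.417°, lat -28.9167°.
latitude -28.9167, longitude -131.4167.

-28.9167, -131.4167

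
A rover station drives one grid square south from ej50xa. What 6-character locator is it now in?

Latitude subsquare a = 0; −1 → -1, wraps to 23 = x, carry into square.
Latitude square 0; −1 → -1, wraps to 9, carry into field.
Latitude field J = 9; −1 → 8 = I.
The longitude characters are unchanged.

EI59xx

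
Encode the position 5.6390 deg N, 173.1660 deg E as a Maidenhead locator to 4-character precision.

Offset from 180°W / 90°S: lon 353.17°, lat 95.64°.
Field: 353.17/20 → 17 → R, 95.64/10 → 9 → J; chars RJ.
Square: 13.17/2 → 6, 5.64/1 → 5; chars 65.

RJ65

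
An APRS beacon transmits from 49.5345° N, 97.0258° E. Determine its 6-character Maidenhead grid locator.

Offset from 180°W / 90°S: lon 277.0258°, lat 139.5345°.
Field: 277.0258/20 → 13 → N, 139.5345/10 → 13 → N; chars NN.
Square: 17.0258/2 → 8, 9.5345/1 → 9; chars 89.
Subsquare: 1.0258/0.0833333 → 12 → m, 0.5345/0.0416667 → 12 → m; chars mm.

NN89mm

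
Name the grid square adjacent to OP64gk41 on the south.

Latitude extended square 1; −1 → 0.
The longitude characters are unchanged.

OP64gk40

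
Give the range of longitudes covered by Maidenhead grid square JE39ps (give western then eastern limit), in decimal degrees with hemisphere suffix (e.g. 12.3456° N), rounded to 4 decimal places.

7.2500° E, 7.3333° E

Field J=9, E=4: +9·20° lon, +4·10° lat → SW at lon 0°, lat -50°.
Square 3, 9: +3·2° lon, +9·1° lat → SW at lon 6°, lat -41°.
Subsquare p=15, s=18: +15·0.0833333° lon, +18·0.0416667° lat → SW at lon 7.25°, lat -40.25°.
Cell spans 0.0833333° lon × 0.0416667° lat.
west 7.2500° E, east 7.3333° E.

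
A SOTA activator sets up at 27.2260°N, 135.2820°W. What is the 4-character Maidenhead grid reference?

CL27

Add 180° to longitude and 90° to latitude: 44.72, 117.23.
Field: 44.72/20 → 2 → C, 117.23/10 → 11 → L; chars CL.
Square: 4.72/2 → 2, 7.23/1 → 7; chars 27.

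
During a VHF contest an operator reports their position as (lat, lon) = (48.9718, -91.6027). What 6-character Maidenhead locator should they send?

EN48ex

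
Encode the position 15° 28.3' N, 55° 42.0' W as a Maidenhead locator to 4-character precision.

GK25

Offset from 180°W / 90°S: lon 124.30°, lat 105.47°.
Field: 124.30/20 → 6 → G, 105.47/10 → 10 → K; chars GK.
Square: 4.30/2 → 2, 5.47/1 → 5; chars 25.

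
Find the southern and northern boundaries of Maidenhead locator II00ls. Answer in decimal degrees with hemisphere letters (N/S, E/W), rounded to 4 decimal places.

Field I=8, I=8: +8·20° lon, +8·10° lat → SW at lon -20°, lat -10°.
Square 0, 0: +0·2° lon, +0·1° lat → SW at lon -20°, lat -10°.
Subsquare l=11, s=18: +11·0.0833333° lon, +18·0.0416667° lat → SW at lon -19.0833°, lat -9.25°.
Cell spans 0.0833333° lon × 0.0416667° lat.
south 9.2500° S, north 9.2083° S.

9.2500° S, 9.2083° S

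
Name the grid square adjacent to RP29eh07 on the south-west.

Longitude extended square 0; −1 → -1, wraps to 9, carry into subsquare.
Longitude subsquare e = 4; −1 → 3 = d.
Latitude extended square 7; −1 → 6.

RP29dh96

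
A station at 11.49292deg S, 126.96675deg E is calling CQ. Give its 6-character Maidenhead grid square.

Shift to the Maidenhead origin (180°W, 90°S): lon 306.9667, lat 78.5071.
Field: lon ⌊306.9667/20⌋ = 15 → P; lat ⌊78.5071/10⌋ = 7 → H.
Square: lon ⌊6.9667/2⌋ = 3; lat ⌊8.5071/1⌋ = 8.
Subsquare: lon ⌊0.9667/0.0833333⌋ = 11 → l; lat ⌊0.5071/0.0416667⌋ = 12 → m.

PH38lm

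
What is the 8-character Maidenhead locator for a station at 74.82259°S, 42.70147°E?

LB15ie42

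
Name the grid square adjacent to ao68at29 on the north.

AO68au20

Latitude extended square 9; +1 → 10, wraps to 0, carry into subsquare.
Latitude subsquare t = 19; +1 → 20 = u.
The longitude characters are unchanged.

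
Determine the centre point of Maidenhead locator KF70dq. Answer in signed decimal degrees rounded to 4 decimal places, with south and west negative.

-39.3125, 34.2917

Field K=10, F=5: +10·20° lon, +5·10° lat → SW at lon 20°, lat -40°.
Square 7, 0: +7·2° lon, +0·1° lat → SW at lon 34°, lat -40°.
Subsquare d=3, q=16: +3·0.0833333° lon, +16·0.0416667° lat → SW at lon 34.25°, lat -39.3333°.
Cell spans 0.0833333° lon × 0.0416667° lat. Centre is SW corner plus half of each.
latitude -39.3125, longitude 34.2917.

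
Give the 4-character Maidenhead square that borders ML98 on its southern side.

Latitude square 8; −1 → 7.
The longitude characters are unchanged.

ML97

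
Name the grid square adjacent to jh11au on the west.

JH01xu

Longitude subsquare a = 0; −1 → -1, wraps to 23 = x, carry into square.
Longitude square 1; −1 → 0.
The latitude characters are unchanged.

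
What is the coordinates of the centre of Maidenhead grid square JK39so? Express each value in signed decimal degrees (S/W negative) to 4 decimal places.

Field J=9, K=10: +9·20° lon, +10·10° lat → SW at lon 0°, lat 10°.
Square 3, 9: +3·2° lon, +9·1° lat → SW at lon 6°, lat 19°.
Subsquare s=18, o=14: +18·0.0833333° lon, +14·0.0416667° lat → SW at lon 7.5°, lat 19.5833°.
Cell spans 0.0833333° lon × 0.0416667° lat. Centre is SW corner plus half of each.
latitude 19.6042, longitude 7.5417.

19.6042, 7.5417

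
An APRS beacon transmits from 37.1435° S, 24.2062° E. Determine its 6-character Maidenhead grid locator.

KF22cu

Shift to the Maidenhead origin (180°W, 90°S): lon 204.2062, lat 52.8565.
Field: lon ⌊204.2062/20⌋ = 10 → K; lat ⌊52.8565/10⌋ = 5 → F.
Square: lon ⌊4.2062/2⌋ = 2; lat ⌊2.8565/1⌋ = 2.
Subsquare: lon ⌊0.2062/0.0833333⌋ = 2 → c; lat ⌊0.8565/0.0416667⌋ = 20 → u.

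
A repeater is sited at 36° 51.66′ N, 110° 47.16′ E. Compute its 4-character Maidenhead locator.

OM56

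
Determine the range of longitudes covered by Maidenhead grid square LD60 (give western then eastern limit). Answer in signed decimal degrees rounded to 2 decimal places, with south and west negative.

Field L=11, D=3: +11·20° lon, +3·10° lat → SW at lon 40°, lat -60°.
Square 6, 0: +6·2° lon, +0·1° lat → SW at lon 52°, lat -60°.
Cell spans 2° lon × 1° lat.
west 52.00, east 54.00.

52.00, 54.00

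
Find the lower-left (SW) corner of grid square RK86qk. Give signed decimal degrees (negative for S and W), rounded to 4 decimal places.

16.4167, 177.3333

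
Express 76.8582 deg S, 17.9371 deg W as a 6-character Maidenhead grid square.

Offset from 180°W / 90°S: lon 162.0629°, lat 13.1418°.
Field: lon ⌊162.0629/20⌋ = 8 → I; lat ⌊13.1418/10⌋ = 1 → B.
Square: lon ⌊2.0629/2⌋ = 1; lat ⌊3.1418/1⌋ = 3.
Subsquare: lon ⌊0.0629/0.0833333⌋ = 0 → a; lat ⌊0.1418/0.0416667⌋ = 3 → d.

IB13ad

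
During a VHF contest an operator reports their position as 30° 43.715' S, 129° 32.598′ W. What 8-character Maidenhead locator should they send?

Add 180° to longitude and 90° to latitude: 50.45670, 59.27142.
Field (20°×10°, letters A–R): 50.45670/20 → 2 → C, 59.27142/10 → 5 → F; chars CF.
Square (2°×1°, digits 0–9): 10.45670/2 → 5, 9.27142/1 → 9; chars 59.
Subsquare (5′×2.5′, letters a–x): 0.45670/0.0833333 → 5 → f, 0.27142/0.0416667 → 6 → g; chars fg.
Extended square (30″×15″, digits 0–9): 0.04003/0.00833333 → 4, 0.02142/0.00416667 → 5; chars 45.

CF59fg45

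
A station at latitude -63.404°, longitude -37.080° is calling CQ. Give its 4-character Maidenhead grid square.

Shift to the Maidenhead origin (180°W, 90°S): lon 142.92, lat 26.60.
Field: 142.92/20 → 7 → H, 26.60/10 → 2 → C; chars HC.
Square: 2.92/2 → 1, 6.60/1 → 6; chars 16.

HC16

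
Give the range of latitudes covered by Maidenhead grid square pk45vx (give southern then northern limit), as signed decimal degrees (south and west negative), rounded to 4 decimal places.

15.9583, 16.0000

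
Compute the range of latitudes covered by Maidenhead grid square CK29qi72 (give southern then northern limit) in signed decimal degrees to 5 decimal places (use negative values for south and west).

19.34167, 19.34583

Field C=2, K=10: +2·20° lon, +10·10° lat → SW at lon -140°, lat 10°.
Square 2, 9: +2·2° lon, +9·1° lat → SW at lon -136°, lat 19°.
Subsquare q=16, i=8: +16·0.0833333° lon, +8·0.0416667° lat → SW at lon -134.667°, lat 19.3333°.
Extended square 7, 2: +7·0.00833333° lon, +2·0.00416667° lat → SW at lon -134.608°, lat 19.3417°.
Cell spans 0.00833333° lon × 0.00416667° lat.
south 19.34167, north 19.34583.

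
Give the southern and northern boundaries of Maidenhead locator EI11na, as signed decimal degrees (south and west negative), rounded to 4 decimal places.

-9.0000, -8.9583

Field E=4, I=8: +4·20° lon, +8·10° lat → SW at lon -100°, lat -10°.
Square 1, 1: +1·2° lon, +1·1° lat → SW at lon -98°, lat -9°.
Subsquare n=13, a=0: +13·0.0833333° lon, +0·0.0416667° lat → SW at lon -96.9167°, lat -9°.
Cell spans 0.0833333° lon × 0.0416667° lat.
south -9.0000, north -8.9583.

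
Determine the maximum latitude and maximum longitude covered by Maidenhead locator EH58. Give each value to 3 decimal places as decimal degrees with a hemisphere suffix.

Field E=4, H=7: +4·20° lon, +7·10° lat → SW at lon -100°, lat -20°.
Square 5, 8: +5·2° lon, +8·1° lat → SW at lon -90°, lat -12°.
Cell spans 2° lon × 1° lat. NE corner is SW corner plus one full cell.
latitude 11.000° S, longitude 88.000° W.

11.000° S, 88.000° W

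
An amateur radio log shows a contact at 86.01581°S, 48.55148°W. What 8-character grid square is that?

GA53rx36

Add 180° to longitude and 90° to latitude: 131.44852, 3.98419.
Field: lon ⌊131.44852/20⌋ = 6 → G; lat ⌊3.98419/10⌋ = 0 → A.
Square: lon ⌊11.44852/2⌋ = 5; lat ⌊3.98419/1⌋ = 3.
Subsquare: lon ⌊1.44852/0.0833333⌋ = 17 → r; lat ⌊0.98419/0.0416667⌋ = 23 → x.
Extended square: lon ⌊0.03185/0.00833333⌋ = 3; lat ⌊0.02586/0.00416667⌋ = 6.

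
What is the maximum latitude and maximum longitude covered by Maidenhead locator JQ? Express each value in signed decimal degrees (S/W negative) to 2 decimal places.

Field J=9, Q=16: +9·20° lon, +16·10° lat → SW at lon 0°, lat 70°.
Cell spans 20° lon × 10° lat. NE corner is SW corner plus one full cell.
latitude 80.00, longitude 20.00.

80.00, 20.00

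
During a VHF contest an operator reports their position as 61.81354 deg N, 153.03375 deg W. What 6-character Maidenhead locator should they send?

Add 180° to longitude and 90° to latitude: 26.9663, 151.8135.
Field: lon ⌊26.9663/20⌋ = 1 → B; lat ⌊151.8135/10⌋ = 15 → P.
Square: lon ⌊6.9663/2⌋ = 3; lat ⌊1.8135/1⌋ = 1.
Subsquare: lon ⌊0.9663/0.0833333⌋ = 11 → l; lat ⌊0.8135/0.0416667⌋ = 19 → t.

BP31lt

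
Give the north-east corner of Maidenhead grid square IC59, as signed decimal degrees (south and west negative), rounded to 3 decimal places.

Field I=8, C=2: +8·20° lon, +2·10° lat → SW at lon -20°, lat -70°.
Square 5, 9: +5·2° lon, +9·1° lat → SW at lon -10°, lat -61°.
Cell spans 2° lon × 1° lat. NE corner is SW corner plus one full cell.
latitude -60.000, longitude -8.000.

-60.000, -8.000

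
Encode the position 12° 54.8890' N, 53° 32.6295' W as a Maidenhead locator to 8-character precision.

GK32fv49

Offset from 180°W / 90°S: lon 126.45618°, lat 102.91482°.
Field: lon ⌊126.45618/20⌋ = 6 → G; lat ⌊102.91482/10⌋ = 10 → K.
Square: lon ⌊6.45618/2⌋ = 3; lat ⌊2.91482/1⌋ = 2.
Subsquare: lon ⌊0.45618/0.0833333⌋ = 5 → f; lat ⌊0.91482/0.0416667⌋ = 21 → v.
Extended square: lon ⌊0.03951/0.00833333⌋ = 4; lat ⌊0.03982/0.00416667⌋ = 9.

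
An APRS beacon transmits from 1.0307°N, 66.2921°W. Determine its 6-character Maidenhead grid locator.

Shift to the Maidenhead origin (180°W, 90°S): lon 113.7079, lat 91.0307.
Field (20°×10°, letters A–R): 113.7079/20 → 5 → F, 91.0307/10 → 9 → J; chars FJ.
Square (2°×1°, digits 0–9): 13.7079/2 → 6, 1.0307/1 → 1; chars 61.
Subsquare (5′×2.5′, letters a–x): 1.7079/0.0833333 → 20 → u, 0.0307/0.0416667 → 0 → a; chars ua.

FJ61ua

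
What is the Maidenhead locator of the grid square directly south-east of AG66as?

AG66br

Longitude subsquare a = 0; +1 → 1 = b.
Latitude subsquare s = 18; −1 → 17 = r.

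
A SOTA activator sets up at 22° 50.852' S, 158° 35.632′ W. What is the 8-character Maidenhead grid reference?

Offset from 180°W / 90°S: lon 21.40613°, lat 67.15247°.
Field: lon ⌊21.40613/20⌋ = 1 → B; lat ⌊67.15247/10⌋ = 6 → G.
Square: lon ⌊1.40613/2⌋ = 0; lat ⌊7.15247/1⌋ = 7.
Subsquare: lon ⌊1.40613/0.0833333⌋ = 16 → q; lat ⌊0.15247/0.0416667⌋ = 3 → d.
Extended square: lon ⌊0.07280/0.00833333⌋ = 8; lat ⌊0.02747/0.00416667⌋ = 6.

BG07qd86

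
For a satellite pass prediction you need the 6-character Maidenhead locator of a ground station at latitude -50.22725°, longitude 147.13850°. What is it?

QD39ns

Shift to the Maidenhead origin (180°W, 90°S): lon 327.1385, lat 39.7728.
Field (20°×10°, letters A–R): 327.1385/20 → 16 → Q, 39.7728/10 → 3 → D; chars QD.
Square (2°×1°, digits 0–9): 7.1385/2 → 3, 9.7728/1 → 9; chars 39.
Subsquare (5′×2.5′, letters a–x): 1.1385/0.0833333 → 13 → n, 0.7728/0.0416667 → 18 → s; chars ns.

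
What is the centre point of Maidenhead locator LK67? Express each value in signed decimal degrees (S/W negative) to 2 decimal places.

Field L=11, K=10: +11·20° lon, +10·10° lat → SW at lon 40°, lat 10°.
Square 6, 7: +6·2° lon, +7·1° lat → SW at lon 52°, lat 17°.
Cell spans 2° lon × 1° lat. Centre is SW corner plus half of each.
latitude 17.50, longitude 53.00.

17.50, 53.00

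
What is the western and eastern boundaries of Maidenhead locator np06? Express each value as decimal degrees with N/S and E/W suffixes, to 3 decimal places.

Field N=13, P=15: +13·20° lon, +15·10° lat → SW at lon 80°, lat 60°.
Square 0, 6: +0·2° lon, +6·1° lat → SW at lon 80°, lat 66°.
Cell spans 2° lon × 1° lat.
west 80.000° E, east 82.000° E.

80.000° E, 82.000° E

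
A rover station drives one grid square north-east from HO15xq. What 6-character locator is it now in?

HO25ar

Longitude subsquare x = 23; +1 → 24, wraps to 0 = a, carry into square.
Longitude square 1; +1 → 2.
Latitude subsquare q = 16; +1 → 17 = r.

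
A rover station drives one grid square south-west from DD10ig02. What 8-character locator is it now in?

DD10hg91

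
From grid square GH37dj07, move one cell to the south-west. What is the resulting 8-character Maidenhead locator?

GH37cj96

Longitude extended square 0; −1 → -1, wraps to 9, carry into subsquare.
Longitude subsquare d = 3; −1 → 2 = c.
Latitude extended square 7; −1 → 6.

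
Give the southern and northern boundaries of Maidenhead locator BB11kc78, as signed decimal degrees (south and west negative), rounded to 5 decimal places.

Field B=1, B=1: +1·20° lon, +1·10° lat → SW at lon -160°, lat -80°.
Square 1, 1: +1·2° lon, +1·1° lat → SW at lon -158°, lat -79°.
Subsquare k=10, c=2: +10·0.0833333° lon, +2·0.0416667° lat → SW at lon -157.167°, lat -78.9167°.
Extended square 7, 8: +7·0.00833333° lon, +8·0.00416667° lat → SW at lon -157.108°, lat -78.8833°.
Cell spans 0.00833333° lon × 0.00416667° lat.
south -78.88333, north -78.87917.

-78.88333, -78.87917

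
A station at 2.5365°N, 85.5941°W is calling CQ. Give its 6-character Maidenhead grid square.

Offset from 180°W / 90°S: lon 94.4059°, lat 92.5365°.
Field: 94.4059/20 → 4 → E, 92.5365/10 → 9 → J; chars EJ.
Square: 14.4059/2 → 7, 2.5365/1 → 2; chars 72.
Subsquare: 0.4059/0.0833333 → 4 → e, 0.5365/0.0416667 → 12 → m; chars em.

EJ72em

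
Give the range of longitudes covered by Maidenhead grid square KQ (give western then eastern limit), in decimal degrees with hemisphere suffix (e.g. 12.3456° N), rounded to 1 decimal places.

20.0° E, 40.0° E

Field K=10, Q=16: +10·20° lon, +16·10° lat → SW at lon 20°, lat 70°.
Cell spans 20° lon × 10° lat.
west 20.0° E, east 40.0° E.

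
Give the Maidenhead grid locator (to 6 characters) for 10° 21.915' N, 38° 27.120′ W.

HK00si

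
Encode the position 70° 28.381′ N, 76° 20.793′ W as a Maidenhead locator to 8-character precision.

Add 180° to longitude and 90° to latitude: 103.65345, 160.47302.
Field: 103.65345/20 → 5 → F, 160.47302/10 → 16 → Q; chars FQ.
Square: 3.65345/2 → 1, 0.47302/1 → 0; chars 10.
Subsquare: 1.65345/0.0833333 → 19 → t, 0.47302/0.0416667 → 11 → l; chars tl.
Extended square: 0.07012/0.00833333 → 8, 0.01468/0.00416667 → 3; chars 83.

FQ10tl83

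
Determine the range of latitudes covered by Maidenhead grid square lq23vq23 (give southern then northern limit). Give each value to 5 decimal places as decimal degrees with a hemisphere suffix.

73.67917° N, 73.68333° N

Field L=11, Q=16: +11·20° lon, +16·10° lat → SW at lon 40°, lat 70°.
Square 2, 3: +2·2° lon, +3·1° lat → SW at lon 44°, lat 73°.
Subsquare v=21, q=16: +21·0.0833333° lon, +16·0.0416667° lat → SW at lon 45.75°, lat 73.6667°.
Extended square 2, 3: +2·0.00833333° lon, +3·0.00416667° lat → SW at lon 45.7667°, lat 73.6792°.
Cell spans 0.00833333° lon × 0.00416667° lat.
south 73.67917° N, north 73.68333° N.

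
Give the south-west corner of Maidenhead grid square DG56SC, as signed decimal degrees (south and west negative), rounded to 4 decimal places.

-23.9167, -108.5000

Field D=3, G=6: +3·20° lon, +6·10° lat → SW at lon -120°, lat -30°.
Square 5, 6: +5·2° lon, +6·1° lat → SW at lon -110°, lat -24°.
Subsquare s=18, c=2: +18·0.0833333° lon, +2·0.0416667° lat → SW at lon -108.5°, lat -23.9167°.
latitude -23.9167, longitude -108.5000.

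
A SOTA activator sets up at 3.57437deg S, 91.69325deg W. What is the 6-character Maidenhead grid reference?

Offset from 180°W / 90°S: lon 88.3067°, lat 86.4256°.
Field: 88.3067/20 → 4 → E, 86.4256/10 → 8 → I; chars EI.
Square: 8.3067/2 → 4, 6.4256/1 → 6; chars 46.
Subsquare: 0.3067/0.0833333 → 3 → d, 0.4256/0.0416667 → 10 → k; chars dk.

EI46dk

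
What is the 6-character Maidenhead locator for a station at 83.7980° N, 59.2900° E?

Shift to the Maidenhead origin (180°W, 90°S): lon 239.2900, lat 173.7980.
Field (20°×10°, letters A–R): 239.2900/20 → 11 → L, 173.7980/10 → 17 → R; chars LR.
Square (2°×1°, digits 0–9): 19.2900/2 → 9, 3.7980/1 → 3; chars 93.
Subsquare (5′×2.5′, letters a–x): 1.2900/0.0833333 → 15 → p, 0.7980/0.0416667 → 19 → t; chars pt.

LR93pt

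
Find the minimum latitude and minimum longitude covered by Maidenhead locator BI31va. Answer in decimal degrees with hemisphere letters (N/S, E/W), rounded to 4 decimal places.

Field B=1, I=8: +1·20° lon, +8·10° lat → SW at lon -160°, lat -10°.
Square 3, 1: +3·2° lon, +1·1° lat → SW at lon -154°, lat -9°.
Subsquare v=21, a=0: +21·0.0833333° lon, +0·0.0416667° lat → SW at lon -152.25°, lat -9°.
latitude 9.0000° S, longitude 152.2500° W.

9.0000° S, 152.2500° W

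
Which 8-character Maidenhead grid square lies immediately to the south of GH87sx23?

Latitude extended square 3; −1 → 2.
The longitude characters are unchanged.

GH87sx22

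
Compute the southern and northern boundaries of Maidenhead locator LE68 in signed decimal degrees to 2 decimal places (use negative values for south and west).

-42.00, -41.00

Field L=11, E=4: +11·20° lon, +4·10° lat → SW at lon 40°, lat -50°.
Square 6, 8: +6·2° lon, +8·1° lat → SW at lon 52°, lat -42°.
Cell spans 2° lon × 1° lat.
south -42.00, north -41.00.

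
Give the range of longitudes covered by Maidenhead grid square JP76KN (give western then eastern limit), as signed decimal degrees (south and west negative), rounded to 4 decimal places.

14.8333, 14.9167

Field J=9, P=15: +9·20° lon, +15·10° lat → SW at lon 0°, lat 60°.
Square 7, 6: +7·2° lon, +6·1° lat → SW at lon 14°, lat 66°.
Subsquare k=10, n=13: +10·0.0833333° lon, +13·0.0416667° lat → SW at lon 14.8333°, lat 66.5417°.
Cell spans 0.0833333° lon × 0.0416667° lat.
west 14.8333, east 14.9167.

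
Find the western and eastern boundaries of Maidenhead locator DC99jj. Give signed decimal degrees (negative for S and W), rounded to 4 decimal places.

-101.2500, -101.1667

Field D=3, C=2: +3·20° lon, +2·10° lat → SW at lon -120°, lat -70°.
Square 9, 9: +9·2° lon, +9·1° lat → SW at lon -102°, lat -61°.
Subsquare j=9, j=9: +9·0.0833333° lon, +9·0.0416667° lat → SW at lon -101.25°, lat -60.625°.
Cell spans 0.0833333° lon × 0.0416667° lat.
west -101.2500, east -101.1667.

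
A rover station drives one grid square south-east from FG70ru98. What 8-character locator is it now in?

FG70su07

Longitude extended square 9; +1 → 10, wraps to 0, carry into subsquare.
Longitude subsquare r = 17; +1 → 18 = s.
Latitude extended square 8; −1 → 7.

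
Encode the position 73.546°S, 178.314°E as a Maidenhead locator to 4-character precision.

Shift to the Maidenhead origin (180°W, 90°S): lon 358.31, lat 16.45.
Field: lon ⌊358.31/20⌋ = 17 → R; lat ⌊16.45/10⌋ = 1 → B.
Square: lon ⌊18.31/2⌋ = 9; lat ⌊6.45/1⌋ = 6.

RB96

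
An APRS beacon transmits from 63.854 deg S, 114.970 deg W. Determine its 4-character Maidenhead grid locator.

Shift to the Maidenhead origin (180°W, 90°S): lon 65.03, lat 26.15.
Field: lon ⌊65.03/20⌋ = 3 → D; lat ⌊26.15/10⌋ = 2 → C.
Square: lon ⌊5.03/2⌋ = 2; lat ⌊6.15/1⌋ = 6.

DC26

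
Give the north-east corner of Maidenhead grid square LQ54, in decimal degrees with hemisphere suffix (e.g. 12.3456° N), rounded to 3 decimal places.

Field L=11, Q=16: +11·20° lon, +16·10° lat → SW at lon 40°, lat 70°.
Square 5, 4: +5·2° lon, +4·1° lat → SW at lon 50°, lat 74°.
Cell spans 2° lon × 1° lat. NE corner is SW corner plus one full cell.
latitude 75.000° N, longitude 52.000° E.

75.000° N, 52.000° E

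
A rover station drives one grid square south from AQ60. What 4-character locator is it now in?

AP69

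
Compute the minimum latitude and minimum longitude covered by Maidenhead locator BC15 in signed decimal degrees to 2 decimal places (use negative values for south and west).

Field B=1, C=2: +1·20° lon, +2·10° lat → SW at lon -160°, lat -70°.
Square 1, 5: +1·2° lon, +5·1° lat → SW at lon -158°, lat -65°.
latitude -65.00, longitude -158.00.

-65.00, -158.00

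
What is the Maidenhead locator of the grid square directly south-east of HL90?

Longitude square 9; +1 → 10, wraps to 0, carry into field.
Longitude field H = 7; +1 → 8 = I.
Latitude square 0; −1 → -1, wraps to 9, carry into field.
Latitude field L = 11; −1 → 10 = K.

IK09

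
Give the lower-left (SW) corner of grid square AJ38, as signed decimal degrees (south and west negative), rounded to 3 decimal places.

Field A=0, J=9: +0·20° lon, +9·10° lat → SW at lon -180°, lat 0°.
Square 3, 8: +3·2° lon, +8·1° lat → SW at lon -174°, lat 8°.
latitude 8.000, longitude -174.000.

8.000, -174.000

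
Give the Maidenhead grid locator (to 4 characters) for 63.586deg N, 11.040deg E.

JP53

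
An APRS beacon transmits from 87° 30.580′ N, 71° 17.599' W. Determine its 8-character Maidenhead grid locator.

Shift to the Maidenhead origin (180°W, 90°S): lon 108.70668, lat 177.50967.
Field: lon ⌊108.70668/20⌋ = 5 → F; lat ⌊177.50967/10⌋ = 17 → R.
Square: lon ⌊8.70668/2⌋ = 4; lat ⌊7.50967/1⌋ = 7.
Subsquare: lon ⌊0.70668/0.0833333⌋ = 8 → i; lat ⌊0.50967/0.0416667⌋ = 12 → m.
Extended square: lon ⌊0.04002/0.00833333⌋ = 4; lat ⌊0.00967/0.00416667⌋ = 2.

FR47im42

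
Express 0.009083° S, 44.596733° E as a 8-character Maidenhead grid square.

LI29hx17

Add 180° to longitude and 90° to latitude: 224.59673, 89.99092.
Field: lon ⌊224.59673/20⌋ = 11 → L; lat ⌊89.99092/10⌋ = 8 → I.
Square: lon ⌊4.59673/2⌋ = 2; lat ⌊9.99092/1⌋ = 9.
Subsquare: lon ⌊0.59673/0.0833333⌋ = 7 → h; lat ⌊0.99092/0.0416667⌋ = 23 → x.
Extended square: lon ⌊0.01340/0.00833333⌋ = 1; lat ⌊0.03258/0.00416667⌋ = 7.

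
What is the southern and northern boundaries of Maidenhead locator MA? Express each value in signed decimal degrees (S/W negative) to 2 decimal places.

Field M=12, A=0: +12·20° lon, +0·10° lat → SW at lon 60°, lat -90°.
Cell spans 20° lon × 10° lat.
south -90.00, north -80.00.

-90.00, -80.00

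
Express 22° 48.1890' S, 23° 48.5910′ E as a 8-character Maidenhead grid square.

Add 180° to longitude and 90° to latitude: 203.80985, 67.19685.
Field (20°×10°, letters A–R): 203.80985/20 → 10 → K, 67.19685/10 → 6 → G; chars KG.
Square (2°×1°, digits 0–9): 3.80985/2 → 1, 7.19685/1 → 7; chars 17.
Subsquare (5′×2.5′, letters a–x): 1.80985/0.0833333 → 21 → v, 0.19685/0.0416667 → 4 → e; chars ve.
Extended square (30″×15″, digits 0–9): 0.05985/0.00833333 → 7, 0.03018/0.00416667 → 7; chars 77.

KG17ve77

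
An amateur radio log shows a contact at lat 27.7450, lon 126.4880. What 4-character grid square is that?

Offset from 180°W / 90°S: lon 306.49°, lat 117.75°.
Field: 306.49/20 → 15 → P, 117.75/10 → 11 → L; chars PL.
Square: 6.49/2 → 3, 7.75/1 → 7; chars 37.

PL37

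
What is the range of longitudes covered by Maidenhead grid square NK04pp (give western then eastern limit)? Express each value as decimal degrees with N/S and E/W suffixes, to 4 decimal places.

81.2500° E, 81.3333° E

Field N=13, K=10: +13·20° lon, +10·10° lat → SW at lon 80°, lat 10°.
Square 0, 4: +0·2° lon, +4·1° lat → SW at lon 80°, lat 14°.
Subsquare p=15, p=15: +15·0.0833333° lon, +15·0.0416667° lat → SW at lon 81.25°, lat 14.625°.
Cell spans 0.0833333° lon × 0.0416667° lat.
west 81.2500° E, east 81.3333° E.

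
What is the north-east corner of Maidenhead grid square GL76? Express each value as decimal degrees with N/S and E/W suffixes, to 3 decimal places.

Field G=6, L=11: +6·20° lon, +11·10° lat → SW at lon -60°, lat 20°.
Square 7, 6: +7·2° lon, +6·1° lat → SW at lon -46°, lat 26°.
Cell spans 2° lon × 1° lat. NE corner is SW corner plus one full cell.
latitude 27.000° N, longitude 44.000° W.

27.000° N, 44.000° W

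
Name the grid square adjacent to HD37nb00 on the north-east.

HD37nb11

Longitude extended square 0; +1 → 1.
Latitude extended square 0; +1 → 1.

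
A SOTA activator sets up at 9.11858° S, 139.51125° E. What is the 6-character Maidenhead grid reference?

Shift to the Maidenhead origin (180°W, 90°S): lon 319.5113, lat 80.8814.
Field: lon ⌊319.5113/20⌋ = 15 → P; lat ⌊80.8814/10⌋ = 8 → I.
Square: lon ⌊19.5113/2⌋ = 9; lat ⌊0.8814/1⌋ = 0.
Subsquare: lon ⌊1.5113/0.0833333⌋ = 18 → s; lat ⌊0.8814/0.0416667⌋ = 21 → v.

PI90sv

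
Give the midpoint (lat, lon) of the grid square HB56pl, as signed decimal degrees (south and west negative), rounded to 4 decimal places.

-73.5208, -28.7083

Field H=7, B=1: +7·20° lon, +1·10° lat → SW at lon -40°, lat -80°.
Square 5, 6: +5·2° lon, +6·1° lat → SW at lon -30°, lat -74°.
Subsquare p=15, l=11: +15·0.0833333° lon, +11·0.0416667° lat → SW at lon -28.75°, lat -73.5417°.
Cell spans 0.0833333° lon × 0.0416667° lat. Centre is SW corner plus half of each.
latitude -73.5208, longitude -28.7083.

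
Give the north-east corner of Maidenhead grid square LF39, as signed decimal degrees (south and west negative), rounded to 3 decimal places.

-30.000, 48.000

Field L=11, F=5: +11·20° lon, +5·10° lat → SW at lon 40°, lat -40°.
Square 3, 9: +3·2° lon, +9·1° lat → SW at lon 46°, lat -31°.
Cell spans 2° lon × 1° lat. NE corner is SW corner plus one full cell.
latitude -30.000, longitude 48.000.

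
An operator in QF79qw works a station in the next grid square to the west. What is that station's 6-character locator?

Longitude subsquare q = 16; −1 → 15 = p.
The latitude characters are unchanged.

QF79pw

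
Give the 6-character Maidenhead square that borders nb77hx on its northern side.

NB78ha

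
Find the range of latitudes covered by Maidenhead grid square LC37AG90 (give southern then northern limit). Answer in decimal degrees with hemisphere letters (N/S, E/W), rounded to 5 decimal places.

Field L=11, C=2: +11·20° lon, +2·10° lat → SW at lon 40°, lat -70°.
Square 3, 7: +3·2° lon, +7·1° lat → SW at lon 46°, lat -63°.
Subsquare a=0, g=6: +0·0.0833333° lon, +6·0.0416667° lat → SW at lon 46°, lat -62.75°.
Extended square 9, 0: +9·0.00833333° lon, +0·0.00416667° lat → SW at lon 46.075°, lat -62.75°.
Cell spans 0.00833333° lon × 0.00416667° lat.
south 62.75000° S, north 62.74583° S.

62.75000° S, 62.74583° S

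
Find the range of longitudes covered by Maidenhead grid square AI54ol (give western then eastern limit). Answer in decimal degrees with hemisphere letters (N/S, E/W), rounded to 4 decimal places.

168.8333° W, 168.7500° W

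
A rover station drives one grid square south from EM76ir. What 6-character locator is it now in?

EM76iq

Latitude subsquare r = 17; −1 → 16 = q.
The longitude characters are unchanged.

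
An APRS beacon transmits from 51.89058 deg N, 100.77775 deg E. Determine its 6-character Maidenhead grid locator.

OO01jv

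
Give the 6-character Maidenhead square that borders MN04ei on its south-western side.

MN04dh

Longitude subsquare e = 4; −1 → 3 = d.
Latitude subsquare i = 8; −1 → 7 = h.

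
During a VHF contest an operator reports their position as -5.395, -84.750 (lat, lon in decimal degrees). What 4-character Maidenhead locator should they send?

EI74

Offset from 180°W / 90°S: lon 95.25°, lat 84.61°.
Field (20°×10°, letters A–R): lon ⌊95.25/20⌋ = 4 → E; lat ⌊84.61/10⌋ = 8 → I.
Square (2°×1°, digits 0–9): lon ⌊15.25/2⌋ = 7; lat ⌊4.61/1⌋ = 4.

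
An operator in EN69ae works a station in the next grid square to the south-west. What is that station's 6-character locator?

Longitude subsquare a = 0; −1 → -1, wraps to 23 = x, carry into square.
Longitude square 6; −1 → 5.
Latitude subsquare e = 4; −1 → 3 = d.

EN59xd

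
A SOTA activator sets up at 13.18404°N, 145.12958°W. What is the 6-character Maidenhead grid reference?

Shift to the Maidenhead origin (180°W, 90°S): lon 34.8704, lat 103.1840.
Field: 34.8704/20 → 1 → B, 103.1840/10 → 10 → K; chars BK.
Square: 14.8704/2 → 7, 3.1840/1 → 3; chars 73.
Subsquare: 0.8704/0.0833333 → 10 → k, 0.1840/0.0416667 → 4 → e; chars ke.

BK73ke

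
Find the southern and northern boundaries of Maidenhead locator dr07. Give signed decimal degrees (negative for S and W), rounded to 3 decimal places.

Field D=3, R=17: +3·20° lon, +17·10° lat → SW at lon -120°, lat 80°.
Square 0, 7: +0·2° lon, +7·1° lat → SW at lon -120°, lat 87°.
Cell spans 2° lon × 1° lat.
south 87.000, north 88.000.

87.000, 88.000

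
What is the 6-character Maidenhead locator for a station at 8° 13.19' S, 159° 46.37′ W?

Offset from 180°W / 90°S: lon 20.2272°, lat 81.7802°.
Field (20°×10°, letters A–R): 20.2272/20 → 1 → B, 81.7802/10 → 8 → I; chars BI.
Square (2°×1°, digits 0–9): 0.2272/2 → 0, 1.7802/1 → 1; chars 01.
Subsquare (5′×2.5′, letters a–x): 0.2272/0.0833333 → 2 → c, 0.7802/0.0416667 → 18 → s; chars cs.

BI01cs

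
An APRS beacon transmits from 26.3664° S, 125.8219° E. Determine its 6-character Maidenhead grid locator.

Shift to the Maidenhead origin (180°W, 90°S): lon 305.8219, lat 63.6336.
Field (20°×10°, letters A–R): 305.8219/20 → 15 → P, 63.6336/10 → 6 → G; chars PG.
Square (2°×1°, digits 0–9): 5.8219/2 → 2, 3.6336/1 → 3; chars 23.
Subsquare (5′×2.5′, letters a–x): 1.8219/0.0833333 → 21 → v, 0.6336/0.0416667 → 15 → p; chars vp.

PG23vp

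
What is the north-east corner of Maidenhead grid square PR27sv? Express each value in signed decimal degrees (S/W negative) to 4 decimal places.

87.9167, 125.5833

Field P=15, R=17: +15·20° lon, +17·10° lat → SW at lon 120°, lat 80°.
Square 2, 7: +2·2° lon, +7·1° lat → SW at lon 124°, lat 87°.
Subsquare s=18, v=21: +18·0.0833333° lon, +21·0.0416667° lat → SW at lon 125.5°, lat 87.875°.
Cell spans 0.0833333° lon × 0.0416667° lat. NE corner is SW corner plus one full cell.
latitude 87.9167, longitude 125.5833.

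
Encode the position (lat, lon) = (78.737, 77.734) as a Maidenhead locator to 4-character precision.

MQ88

Shift to the Maidenhead origin (180°W, 90°S): lon 257.73, lat 168.74.
Field: lon ⌊257.73/20⌋ = 12 → M; lat ⌊168.74/10⌋ = 16 → Q.
Square: lon ⌊17.73/2⌋ = 8; lat ⌊8.74/1⌋ = 8.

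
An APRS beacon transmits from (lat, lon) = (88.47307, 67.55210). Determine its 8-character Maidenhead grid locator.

MR38sl63

Add 180° to longitude and 90° to latitude: 247.55210, 178.47307.
Field: 247.55210/20 → 12 → M, 178.47307/10 → 17 → R; chars MR.
Square: 7.55210/2 → 3, 8.47307/1 → 8; chars 38.
Subsquare: 1.55210/0.0833333 → 18 → s, 0.47307/0.0416667 → 11 → l; chars sl.
Extended square: 0.05210/0.00833333 → 6, 0.01474/0.00416667 → 3; chars 63.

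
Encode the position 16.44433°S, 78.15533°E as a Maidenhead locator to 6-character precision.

MH93bn

Shift to the Maidenhead origin (180°W, 90°S): lon 258.1553, lat 73.5557.
Field: 258.1553/20 → 12 → M, 73.5557/10 → 7 → H; chars MH.
Square: 18.1553/2 → 9, 3.5557/1 → 3; chars 93.
Subsquare: 0.1553/0.0833333 → 1 → b, 0.5557/0.0416667 → 13 → n; chars bn.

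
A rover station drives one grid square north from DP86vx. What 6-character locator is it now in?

Latitude subsquare x = 23; +1 → 24, wraps to 0 = a, carry into square.
Latitude square 6; +1 → 7.
The longitude characters are unchanged.

DP87va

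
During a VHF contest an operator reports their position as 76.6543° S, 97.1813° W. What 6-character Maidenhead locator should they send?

EB13ji

Shift to the Maidenhead origin (180°W, 90°S): lon 82.8187, lat 13.3457.
Field (20°×10°, letters A–R): lon ⌊82.8187/20⌋ = 4 → E; lat ⌊13.3457/10⌋ = 1 → B.
Square (2°×1°, digits 0–9): lon ⌊2.8187/2⌋ = 1; lat ⌊3.3457/1⌋ = 3.
Subsquare (5′×2.5′, letters a–x): lon ⌊0.8187/0.0833333⌋ = 9 → j; lat ⌊0.3457/0.0416667⌋ = 8 → i.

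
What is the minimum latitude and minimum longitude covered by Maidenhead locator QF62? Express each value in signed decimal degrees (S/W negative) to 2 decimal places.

Field Q=16, F=5: +16·20° lon, +5·10° lat → SW at lon 140°, lat -40°.
Square 6, 2: +6·2° lon, +2·1° lat → SW at lon 152°, lat -38°.
latitude -38.00, longitude 152.00.

-38.00, 152.00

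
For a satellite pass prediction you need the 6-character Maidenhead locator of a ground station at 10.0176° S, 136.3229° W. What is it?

CH19ux

Add 180° to longitude and 90° to latitude: 43.6771, 79.9824.
Field: lon ⌊43.6771/20⌋ = 2 → C; lat ⌊79.9824/10⌋ = 7 → H.
Square: lon ⌊3.6771/2⌋ = 1; lat ⌊9.9824/1⌋ = 9.
Subsquare: lon ⌊1.6771/0.0833333⌋ = 20 → u; lat ⌊0.9824/0.0416667⌋ = 23 → x.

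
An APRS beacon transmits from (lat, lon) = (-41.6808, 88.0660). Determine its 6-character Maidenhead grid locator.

NE48ah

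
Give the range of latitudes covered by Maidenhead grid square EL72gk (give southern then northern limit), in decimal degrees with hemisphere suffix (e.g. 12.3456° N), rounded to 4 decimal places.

22.4167° N, 22.4583° N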